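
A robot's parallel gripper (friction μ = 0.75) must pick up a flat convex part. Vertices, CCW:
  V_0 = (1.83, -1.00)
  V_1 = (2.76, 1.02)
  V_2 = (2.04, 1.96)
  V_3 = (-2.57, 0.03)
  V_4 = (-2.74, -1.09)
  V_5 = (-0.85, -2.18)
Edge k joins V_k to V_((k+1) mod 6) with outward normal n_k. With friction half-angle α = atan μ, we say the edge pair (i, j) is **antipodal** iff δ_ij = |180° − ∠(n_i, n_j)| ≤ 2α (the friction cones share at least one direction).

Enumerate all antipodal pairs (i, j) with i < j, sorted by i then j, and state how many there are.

count = 7; pairs: (0,2), (0,3), (1,3), (1,4), (2,4), (2,5), (3,5)

α = atan 0.75 = 36.87°;  2α = 73.74°
n_0 = (+0.9084, -0.4182)
n_1 = (+0.7939, +0.6081)
n_2 = (-0.3862, +0.9224)
n_3 = (-0.9887, +0.1501)
n_4 = (-0.4996, -0.8663)
n_5 = (+0.4030, -0.9152)
  (0,1): δ = 117.83°  ·
  (0,2): δ = 42.56°  ✓
  (0,3): δ = 16.09°  ✓
  (0,4): δ = 84.75°  ·
  (0,5): δ = 138.48°  ·
  (1,2): δ = 104.73°  ·
  (1,3): δ = 46.08°  ✓
  (1,4): δ = 22.58°  ✓
  (1,5): δ = 76.31°  ·
  (2,3): δ = 121.35°  ·
  (2,4): δ = 52.69°  ✓
  (2,5): δ = 1.05°  ✓
  (3,4): δ = 111.34°  ·
  (3,5): δ = 57.61°  ✓
  (4,5): δ = 126.26°  ·
antipodal pairs: 7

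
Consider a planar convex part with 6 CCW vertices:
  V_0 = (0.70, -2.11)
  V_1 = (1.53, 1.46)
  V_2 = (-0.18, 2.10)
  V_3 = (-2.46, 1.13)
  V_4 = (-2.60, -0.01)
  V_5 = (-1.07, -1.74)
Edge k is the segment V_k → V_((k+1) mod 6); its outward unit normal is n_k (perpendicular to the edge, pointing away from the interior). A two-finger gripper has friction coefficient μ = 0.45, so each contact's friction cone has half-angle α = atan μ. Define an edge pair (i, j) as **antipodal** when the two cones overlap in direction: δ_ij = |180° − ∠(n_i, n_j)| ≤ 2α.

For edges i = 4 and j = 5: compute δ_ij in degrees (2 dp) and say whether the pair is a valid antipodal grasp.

δ = 143.30°, invalid

α = atan 0.45 = 24.23°;  2α = 48.46°
edge 4: e_4 = (+1.53, -1.73);  n_4 = (-0.7491, -0.6625)
edge 5: e_5 = (+1.77, -0.37);  n_5 = (-0.2046, -0.9788)
∠(n_4, n_5) = 36.70°
δ = |180° − 36.70°| = 143.30°
143.30° > 2α = 48.46°  →  invalid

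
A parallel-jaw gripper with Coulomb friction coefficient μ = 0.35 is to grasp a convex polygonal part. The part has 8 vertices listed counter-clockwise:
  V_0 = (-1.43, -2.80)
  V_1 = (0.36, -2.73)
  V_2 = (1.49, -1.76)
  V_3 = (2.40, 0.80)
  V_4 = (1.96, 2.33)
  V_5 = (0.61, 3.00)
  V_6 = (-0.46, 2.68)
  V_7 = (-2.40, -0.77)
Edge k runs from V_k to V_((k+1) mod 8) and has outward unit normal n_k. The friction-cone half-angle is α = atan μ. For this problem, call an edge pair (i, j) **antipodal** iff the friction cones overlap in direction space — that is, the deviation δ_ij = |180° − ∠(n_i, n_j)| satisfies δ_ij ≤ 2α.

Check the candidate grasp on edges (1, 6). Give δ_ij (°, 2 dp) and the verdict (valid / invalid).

δ = 20.01°, valid

α = atan 0.35 = 19.29°;  2α = 38.58°
edge 1: e_1 = (+1.13, +0.97);  n_1 = (+0.6513, -0.7588)
edge 6: e_6 = (-1.94, -3.45);  n_6 = (-0.8716, +0.4901)
∠(n_1, n_6) = 159.99°
δ = |180° − 159.99°| = 20.01°
20.01° ≤ 2α = 38.58°  →  valid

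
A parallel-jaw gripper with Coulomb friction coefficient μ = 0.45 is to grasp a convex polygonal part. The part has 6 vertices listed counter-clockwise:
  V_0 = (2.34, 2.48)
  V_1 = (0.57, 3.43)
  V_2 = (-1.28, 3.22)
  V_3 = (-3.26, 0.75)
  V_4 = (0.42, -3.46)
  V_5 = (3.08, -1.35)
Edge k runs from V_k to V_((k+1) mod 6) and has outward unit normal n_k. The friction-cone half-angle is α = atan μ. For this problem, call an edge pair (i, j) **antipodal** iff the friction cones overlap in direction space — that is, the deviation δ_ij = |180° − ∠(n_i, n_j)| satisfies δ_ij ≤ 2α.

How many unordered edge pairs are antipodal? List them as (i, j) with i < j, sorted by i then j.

count = 4; pairs: (0,3), (1,4), (2,4), (3,5)

α = atan 0.45 = 24.23°;  2α = 48.46°
n_0 = (+0.4729, +0.8811)
n_1 = (-0.1128, +0.9936)
n_2 = (-0.7803, +0.6255)
n_3 = (-0.7529, -0.6581)
n_4 = (+0.6215, -0.7834)
n_5 = (+0.9818, +0.1897)
  (0,1): δ = 145.30°  ·
  (0,2): δ = 100.49°  ·
  (0,3): δ = 20.62°  ✓
  (0,4): δ = 66.65°  ·
  (0,5): δ = 129.16°  ·
  (1,2): δ = 135.19°  ·
  (1,3): δ = 55.32°  ·
  (1,4): δ = 31.95°  ✓
  (1,5): δ = 94.46°  ·
  (2,3): δ = 100.13°  ·
  (2,4): δ = 12.86°  ✓
  (2,5): δ = 49.65°  ·
  (3,4): δ = 92.73°  ·
  (3,5): δ = 30.22°  ✓
  (4,5): δ = 117.49°  ·
antipodal pairs: 4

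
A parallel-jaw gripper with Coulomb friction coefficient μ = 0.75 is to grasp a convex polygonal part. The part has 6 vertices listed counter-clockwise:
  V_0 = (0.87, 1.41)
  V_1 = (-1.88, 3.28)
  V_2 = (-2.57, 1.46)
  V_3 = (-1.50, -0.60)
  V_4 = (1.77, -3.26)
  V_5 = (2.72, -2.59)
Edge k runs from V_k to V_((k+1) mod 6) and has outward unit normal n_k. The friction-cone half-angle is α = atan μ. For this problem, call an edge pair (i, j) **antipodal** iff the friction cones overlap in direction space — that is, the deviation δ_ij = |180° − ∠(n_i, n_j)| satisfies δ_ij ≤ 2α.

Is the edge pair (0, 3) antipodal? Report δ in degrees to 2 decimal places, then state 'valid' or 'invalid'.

δ = 4.91°, valid

α = atan 0.75 = 36.87°;  2α = 73.74°
edge 0: e_0 = (-2.75, +1.87);  n_0 = (+0.5623, +0.8269)
edge 3: e_3 = (+3.27, -2.66);  n_3 = (-0.6310, -0.7758)
∠(n_0, n_3) = 175.09°
δ = |180° − 175.09°| = 4.91°
4.91° ≤ 2α = 73.74°  →  valid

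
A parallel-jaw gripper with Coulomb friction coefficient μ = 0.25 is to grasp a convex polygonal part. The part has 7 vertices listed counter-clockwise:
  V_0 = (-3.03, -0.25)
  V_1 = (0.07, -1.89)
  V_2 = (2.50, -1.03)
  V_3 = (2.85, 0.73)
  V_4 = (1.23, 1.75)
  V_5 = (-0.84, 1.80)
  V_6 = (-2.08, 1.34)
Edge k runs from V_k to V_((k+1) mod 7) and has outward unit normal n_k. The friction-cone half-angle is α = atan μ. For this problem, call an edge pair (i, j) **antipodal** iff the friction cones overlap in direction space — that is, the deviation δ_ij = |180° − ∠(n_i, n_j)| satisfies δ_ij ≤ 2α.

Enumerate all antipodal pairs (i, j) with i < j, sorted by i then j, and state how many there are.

count = 5; pairs: (0,3), (0,4), (1,4), (1,5), (2,6)

α = atan 0.25 = 14.04°;  2α = 28.07°
n_0 = (-0.4676, -0.8839)
n_1 = (+0.3336, -0.9427)
n_2 = (+0.9808, -0.1950)
n_3 = (+0.5328, +0.8462)
n_4 = (+0.0241, +0.9997)
n_5 = (-0.3478, +0.9376)
n_6 = (-0.8584, +0.5129)
  (0,1): δ = 132.63°  ·
  (0,2): δ = 73.37°  ·
  (0,3): δ = 4.32°  ✓
  (0,4): δ = 26.50°  ✓
  (0,5): δ = 48.23°  ·
  (0,6): δ = 87.02°  ·
  (1,2): δ = 120.74°  ·
  (1,3): δ = 51.69°  ·
  (1,4): δ = 20.87°  ✓
  (1,5): δ = 0.86°  ✓
  (1,6): δ = 39.65°  ·
  (2,3): δ = 110.95°  ·
  (2,4): δ = 80.14°  ·
  (2,5): δ = 58.40°  ·
  (2,6): δ = 19.61°  ✓
  (3,4): δ = 149.19°  ·
  (3,5): δ = 127.45°  ·
  (3,6): δ = 88.66°  ·
  (4,5): δ = 158.26°  ·
  (4,6): δ = 119.47°  ·
  (5,6): δ = 141.21°  ·
antipodal pairs: 5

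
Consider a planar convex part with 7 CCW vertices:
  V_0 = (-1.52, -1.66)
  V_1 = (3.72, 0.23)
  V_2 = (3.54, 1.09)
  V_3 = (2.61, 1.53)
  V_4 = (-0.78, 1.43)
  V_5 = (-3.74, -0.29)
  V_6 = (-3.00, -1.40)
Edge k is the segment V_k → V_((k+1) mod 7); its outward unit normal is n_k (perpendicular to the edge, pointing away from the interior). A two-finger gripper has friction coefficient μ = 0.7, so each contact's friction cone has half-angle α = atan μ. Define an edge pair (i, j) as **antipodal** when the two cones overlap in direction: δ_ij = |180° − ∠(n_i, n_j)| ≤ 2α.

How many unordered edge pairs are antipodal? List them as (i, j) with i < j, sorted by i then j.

count = 10; pairs: (0,2), (0,3), (0,4), (1,5), (1,6), (2,5), (2,6), (3,5), (3,6), (4,6)

α = atan 0.7 = 34.99°;  2α = 69.98°
n_0 = (+0.3393, -0.9407)
n_1 = (+0.9788, +0.2049)
n_2 = (+0.4277, +0.9039)
n_3 = (-0.0295, +0.9996)
n_4 = (-0.5024, +0.8646)
n_5 = (-0.8321, -0.5547)
n_6 = (-0.1730, -0.9849)
  (0,1): δ = 98.01°  ·
  (0,2): δ = 45.15°  ✓
  (0,3): δ = 18.14°  ✓
  (0,4): δ = 10.33°  ✓
  (0,5): δ = 103.86°  ·
  (0,6): δ = 150.20°  ·
  (1,2): δ = 127.14°  ·
  (1,3): δ = 100.13°  ·
  (1,4): δ = 71.66°  ·
  (1,5): δ = 21.87°  ✓
  (1,6): δ = 68.21°  ✓
  (2,3): δ = 152.99°  ·
  (2,4): δ = 124.52°  ·
  (2,5): δ = 30.99°  ✓
  (2,6): δ = 15.36°  ✓
  (3,4): δ = 151.53°  ·
  (3,5): δ = 58.00°  ✓
  (3,6): δ = 11.65°  ✓
  (4,5): δ = 86.47°  ·
  (4,6): δ = 40.12°  ✓
  (5,6): δ = 133.65°  ·
antipodal pairs: 10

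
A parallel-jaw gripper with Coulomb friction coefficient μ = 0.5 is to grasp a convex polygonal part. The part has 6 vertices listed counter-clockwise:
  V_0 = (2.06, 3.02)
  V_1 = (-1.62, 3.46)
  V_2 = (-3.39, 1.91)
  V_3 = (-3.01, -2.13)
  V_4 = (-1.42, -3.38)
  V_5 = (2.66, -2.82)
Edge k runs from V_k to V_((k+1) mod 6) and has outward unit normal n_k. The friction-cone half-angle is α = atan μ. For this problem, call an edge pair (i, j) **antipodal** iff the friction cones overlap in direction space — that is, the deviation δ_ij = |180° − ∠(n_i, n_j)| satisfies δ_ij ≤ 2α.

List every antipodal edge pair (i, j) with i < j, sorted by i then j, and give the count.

α = atan 0.5 = 26.57°;  2α = 53.13°
n_0 = (+0.1187, +0.9929)
n_1 = (-0.6588, +0.7523)
n_2 = (-0.9956, -0.0936)
n_3 = (-0.6180, -0.7861)
n_4 = (+0.1360, -0.9907)
n_5 = (+0.9948, +0.1022)
  (0,1): δ = 131.97°  ·
  (0,2): δ = 77.81°  ·
  (0,3): δ = 31.35°  ✓
  (0,4): δ = 14.63°  ✓
  (0,5): δ = 102.68°  ·
  (1,2): δ = 125.84°  ·
  (1,3): δ = 79.38°  ·
  (1,4): δ = 33.39°  ✓
  (1,5): δ = 54.66°  ·
  (2,3): δ = 133.55°  ·
  (2,4): δ = 87.56°  ·
  (2,5): δ = 0.49°  ✓
  (3,4): δ = 134.01°  ·
  (3,5): δ = 45.96°  ✓
  (4,5): δ = 91.95°  ·
antipodal pairs: 5

count = 5; pairs: (0,3), (0,4), (1,4), (2,5), (3,5)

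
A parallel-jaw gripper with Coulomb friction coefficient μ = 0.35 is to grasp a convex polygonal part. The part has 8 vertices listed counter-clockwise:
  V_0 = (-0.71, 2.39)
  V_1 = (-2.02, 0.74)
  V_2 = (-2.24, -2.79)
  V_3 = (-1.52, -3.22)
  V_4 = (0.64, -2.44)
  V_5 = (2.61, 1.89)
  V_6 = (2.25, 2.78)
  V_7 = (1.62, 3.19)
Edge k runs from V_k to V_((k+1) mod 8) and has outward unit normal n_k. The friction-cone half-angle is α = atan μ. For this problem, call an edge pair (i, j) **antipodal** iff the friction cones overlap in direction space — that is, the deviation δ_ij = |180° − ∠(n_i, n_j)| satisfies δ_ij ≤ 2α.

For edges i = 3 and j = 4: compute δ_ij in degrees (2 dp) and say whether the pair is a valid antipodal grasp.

α = atan 0.35 = 19.29°;  2α = 38.58°
edge 3: e_3 = (+2.16, +0.78);  n_3 = (+0.3396, -0.9406)
edge 4: e_4 = (+1.97, +4.33);  n_4 = (+0.9102, -0.4141)
∠(n_3, n_4) = 45.68°
δ = |180° − 45.68°| = 134.32°
134.32° > 2α = 38.58°  →  invalid

δ = 134.32°, invalid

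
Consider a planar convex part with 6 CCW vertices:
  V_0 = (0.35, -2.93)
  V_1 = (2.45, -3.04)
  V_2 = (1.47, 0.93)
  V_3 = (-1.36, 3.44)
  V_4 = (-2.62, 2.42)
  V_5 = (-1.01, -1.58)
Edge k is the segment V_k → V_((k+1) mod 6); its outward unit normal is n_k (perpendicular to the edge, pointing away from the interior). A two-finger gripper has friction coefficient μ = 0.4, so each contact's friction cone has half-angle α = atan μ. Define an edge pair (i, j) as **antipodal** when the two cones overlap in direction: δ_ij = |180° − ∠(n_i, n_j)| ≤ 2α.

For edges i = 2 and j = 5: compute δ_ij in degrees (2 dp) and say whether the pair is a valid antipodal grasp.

α = atan 0.4 = 21.80°;  2α = 43.60°
edge 2: e_2 = (-2.83, +2.51);  n_2 = (+0.6635, +0.7481)
edge 5: e_5 = (+1.36, -1.35);  n_5 = (-0.7045, -0.7097)
∠(n_2, n_5) = 176.78°
δ = |180° − 176.78°| = 3.22°
3.22° ≤ 2α = 43.60°  →  valid

δ = 3.22°, valid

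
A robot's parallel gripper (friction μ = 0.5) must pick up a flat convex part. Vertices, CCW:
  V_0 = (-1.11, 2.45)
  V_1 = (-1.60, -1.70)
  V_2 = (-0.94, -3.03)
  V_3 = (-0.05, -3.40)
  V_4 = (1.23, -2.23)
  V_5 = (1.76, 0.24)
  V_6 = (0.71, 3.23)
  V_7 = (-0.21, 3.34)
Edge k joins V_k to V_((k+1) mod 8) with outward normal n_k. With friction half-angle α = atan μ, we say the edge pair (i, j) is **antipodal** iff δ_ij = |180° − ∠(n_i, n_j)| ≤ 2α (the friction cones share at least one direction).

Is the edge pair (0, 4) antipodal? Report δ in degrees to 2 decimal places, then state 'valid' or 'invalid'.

α = atan 0.5 = 26.57°;  2α = 53.13°
edge 0: e_0 = (-0.49, -4.15);  n_0 = (-0.9931, +0.1173)
edge 4: e_4 = (+0.53, +2.47);  n_4 = (+0.9777, -0.2098)
∠(n_0, n_4) = 174.62°
δ = |180° − 174.62°| = 5.38°
5.38° ≤ 2α = 53.13°  →  valid

δ = 5.38°, valid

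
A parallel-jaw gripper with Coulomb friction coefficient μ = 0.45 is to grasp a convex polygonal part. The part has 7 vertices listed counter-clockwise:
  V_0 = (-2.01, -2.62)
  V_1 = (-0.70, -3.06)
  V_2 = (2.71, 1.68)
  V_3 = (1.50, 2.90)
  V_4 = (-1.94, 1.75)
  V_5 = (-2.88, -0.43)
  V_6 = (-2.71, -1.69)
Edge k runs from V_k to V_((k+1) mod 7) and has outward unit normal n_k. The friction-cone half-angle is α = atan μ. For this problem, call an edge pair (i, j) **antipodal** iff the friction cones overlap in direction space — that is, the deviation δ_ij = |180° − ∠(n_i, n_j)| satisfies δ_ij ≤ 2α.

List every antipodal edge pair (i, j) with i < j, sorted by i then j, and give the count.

count = 7; pairs: (0,2), (0,3), (1,3), (1,4), (1,5), (2,5), (2,6)

α = atan 0.45 = 24.23°;  2α = 48.46°
n_0 = (-0.3184, -0.9480)
n_1 = (+0.8118, -0.5840)
n_2 = (+0.7100, +0.7042)
n_3 = (-0.3171, +0.9484)
n_4 = (-0.9183, +0.3960)
n_5 = (-0.9910, -0.1337)
n_6 = (-0.7990, -0.6014)
  (0,1): δ = 107.17°  ·
  (0,2): δ = 26.67°  ✓
  (0,3): δ = 37.05°  ✓
  (0,4): δ = 85.24°  ·
  (0,5): δ = 116.25°  ·
  (0,6): δ = 145.53°  ·
  (1,2): δ = 99.50°  ·
  (1,3): δ = 35.78°  ✓
  (1,4): δ = 12.41°  ✓
  (1,5): δ = 43.42°  ✓
  (1,6): δ = 72.70°  ·
  (2,3): δ = 116.28°  ·
  (2,4): δ = 68.09°  ·
  (2,5): δ = 37.08°  ✓
  (2,6): δ = 7.80°  ✓
  (3,4): δ = 131.81°  ·
  (3,5): δ = 100.80°  ·
  (3,6): δ = 71.52°  ·
  (4,5): δ = 148.99°  ·
  (4,6): δ = 119.71°  ·
  (5,6): δ = 150.72°  ·
antipodal pairs: 7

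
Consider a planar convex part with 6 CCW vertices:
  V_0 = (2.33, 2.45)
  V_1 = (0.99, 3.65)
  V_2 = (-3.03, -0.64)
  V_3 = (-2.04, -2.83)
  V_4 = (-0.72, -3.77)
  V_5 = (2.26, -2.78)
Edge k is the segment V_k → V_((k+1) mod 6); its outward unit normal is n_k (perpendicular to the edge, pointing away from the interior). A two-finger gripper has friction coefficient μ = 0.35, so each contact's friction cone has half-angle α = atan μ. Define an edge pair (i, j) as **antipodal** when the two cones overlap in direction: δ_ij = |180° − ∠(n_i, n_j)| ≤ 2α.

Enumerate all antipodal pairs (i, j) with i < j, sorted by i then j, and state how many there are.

α = atan 0.35 = 19.29°;  2α = 38.58°
n_0 = (+0.6671, +0.7450)
n_1 = (-0.7297, +0.6838)
n_2 = (-0.9112, -0.4119)
n_3 = (-0.5801, -0.8146)
n_4 = (+0.3153, -0.9490)
n_5 = (+0.9999, -0.0134)
  (0,1): δ = 91.29°  ·
  (0,2): δ = 23.83°  ✓
  (0,3): δ = 6.39°  ✓
  (0,4): δ = 60.22°  ·
  (0,5): δ = 131.08°  ·
  (1,2): δ = 112.54°  ·
  (1,3): δ = 82.32°  ·
  (1,4): δ = 28.48°  ✓
  (1,5): δ = 42.37°  ·
  (2,3): δ = 149.78°  ·
  (2,4): δ = 95.95°  ·
  (2,5): δ = 25.09°  ✓
  (3,4): δ = 126.17°  ·
  (3,5): δ = 55.31°  ·
  (4,5): δ = 109.14°  ·
antipodal pairs: 4

count = 4; pairs: (0,2), (0,3), (1,4), (2,5)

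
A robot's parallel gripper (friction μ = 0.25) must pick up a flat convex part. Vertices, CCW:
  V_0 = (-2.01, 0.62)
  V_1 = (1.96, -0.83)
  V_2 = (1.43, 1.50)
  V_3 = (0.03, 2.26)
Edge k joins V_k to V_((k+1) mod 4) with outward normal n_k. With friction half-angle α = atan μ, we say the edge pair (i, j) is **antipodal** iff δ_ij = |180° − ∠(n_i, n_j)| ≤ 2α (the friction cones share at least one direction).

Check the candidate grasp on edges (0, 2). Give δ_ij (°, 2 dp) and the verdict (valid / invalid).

δ = 8.43°, valid

α = atan 0.25 = 14.04°;  2α = 28.07°
edge 0: e_0 = (+3.97, -1.45);  n_0 = (-0.3431, -0.9393)
edge 2: e_2 = (-1.40, +0.76);  n_2 = (+0.4771, +0.8789)
∠(n_0, n_2) = 171.57°
δ = |180° − 171.57°| = 8.43°
8.43° ≤ 2α = 28.07°  →  valid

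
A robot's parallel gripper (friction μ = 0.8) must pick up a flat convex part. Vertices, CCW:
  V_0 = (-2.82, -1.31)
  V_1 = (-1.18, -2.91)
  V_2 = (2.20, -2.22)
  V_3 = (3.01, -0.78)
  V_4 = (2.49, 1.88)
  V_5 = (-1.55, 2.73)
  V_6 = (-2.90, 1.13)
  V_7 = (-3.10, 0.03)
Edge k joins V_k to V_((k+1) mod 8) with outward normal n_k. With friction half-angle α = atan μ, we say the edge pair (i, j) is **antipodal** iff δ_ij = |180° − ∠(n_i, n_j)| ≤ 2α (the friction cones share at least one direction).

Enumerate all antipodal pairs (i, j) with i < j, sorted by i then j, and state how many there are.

α = atan 0.8 = 38.66°;  2α = 77.32°
n_0 = (-0.6983, -0.7158)
n_1 = (+0.2000, -0.9798)
n_2 = (+0.8716, -0.4903)
n_3 = (+0.9814, +0.1919)
n_4 = (+0.2059, +0.9786)
n_5 = (-0.7643, +0.6449)
n_6 = (-0.9839, +0.1789)
n_7 = (-0.9789, -0.2045)
  (0,1): δ = 124.17°  ·
  (0,2): δ = 75.07°  ✓
  (0,3): δ = 34.65°  ✓
  (0,4): δ = 32.41°  ✓
  (0,5): δ = 94.14°  ·
  (0,6): δ = 123.99°  ·
  (0,7): δ = 146.10°  ·
  (1,2): δ = 130.90°  ·
  (1,3): δ = 90.48°  ·
  (1,4): δ = 23.42°  ✓
  (1,5): δ = 38.31°  ✓
  (1,6): δ = 68.16°  ✓
  (1,7): δ = 90.26°  ·
  (2,3): δ = 139.58°  ·
  (2,4): δ = 72.52°  ✓
  (2,5): δ = 10.80°  ✓
  (2,6): δ = 19.05°  ✓
  (2,7): δ = 41.16°  ✓
  (3,4): δ = 112.94°  ·
  (3,5): δ = 51.22°  ✓
  (3,6): δ = 21.37°  ✓
  (3,7): δ = 0.74°  ✓
  (4,5): δ = 118.27°  ·
  (4,6): δ = 88.42°  ·
  (4,7): δ = 66.32°  ✓
  (5,6): δ = 150.15°  ·
  (5,7): δ = 128.04°  ·
  (6,7): δ = 157.89°  ·
antipodal pairs: 14

count = 14; pairs: (0,2), (0,3), (0,4), (1,4), (1,5), (1,6), (2,4), (2,5), (2,6), (2,7), (3,5), (3,6), (3,7), (4,7)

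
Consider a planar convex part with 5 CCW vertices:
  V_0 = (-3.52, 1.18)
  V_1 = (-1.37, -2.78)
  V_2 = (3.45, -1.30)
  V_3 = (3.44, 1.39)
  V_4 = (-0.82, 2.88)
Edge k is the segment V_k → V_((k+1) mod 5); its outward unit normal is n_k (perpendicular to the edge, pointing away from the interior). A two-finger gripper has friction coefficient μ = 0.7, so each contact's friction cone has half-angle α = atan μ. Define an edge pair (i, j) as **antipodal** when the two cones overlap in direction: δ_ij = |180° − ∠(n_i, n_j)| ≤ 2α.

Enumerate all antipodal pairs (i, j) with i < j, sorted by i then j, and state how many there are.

α = atan 0.7 = 34.99°;  2α = 69.98°
n_0 = (-0.8788, -0.4771)
n_1 = (+0.2935, -0.9560)
n_2 = (+1.0000, +0.0037)
n_3 = (+0.3302, +0.9439)
n_4 = (-0.5328, +0.8462)
  (0,1): δ = 101.43°  ·
  (0,2): δ = 28.29°  ✓
  (0,3): δ = 42.22°  ✓
  (0,4): δ = 93.70°  ·
  (1,2): δ = 106.86°  ·
  (1,3): δ = 36.35°  ✓
  (1,4): δ = 15.13°  ✓
  (2,3): δ = 109.49°  ·
  (2,4): δ = 58.02°  ✓
  (3,4): δ = 128.53°  ·
antipodal pairs: 5

count = 5; pairs: (0,2), (0,3), (1,3), (1,4), (2,4)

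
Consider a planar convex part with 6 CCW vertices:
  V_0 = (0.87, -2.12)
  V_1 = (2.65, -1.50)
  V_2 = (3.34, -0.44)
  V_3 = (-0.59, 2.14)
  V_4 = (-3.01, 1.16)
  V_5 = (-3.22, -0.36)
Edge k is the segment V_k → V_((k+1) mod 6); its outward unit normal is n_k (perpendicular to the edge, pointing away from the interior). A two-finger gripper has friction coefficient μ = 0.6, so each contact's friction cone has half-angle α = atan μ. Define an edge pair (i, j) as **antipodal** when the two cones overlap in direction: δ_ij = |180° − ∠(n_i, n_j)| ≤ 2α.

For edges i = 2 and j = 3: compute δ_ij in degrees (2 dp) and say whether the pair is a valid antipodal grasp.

δ = 124.67°, invalid

α = atan 0.6 = 30.96°;  2α = 61.93°
edge 2: e_2 = (-3.93, +2.58);  n_2 = (+0.5488, +0.8360)
edge 3: e_3 = (-2.42, -0.98);  n_3 = (-0.3753, +0.9269)
∠(n_2, n_3) = 55.33°
δ = |180° − 55.33°| = 124.67°
124.67° > 2α = 61.93°  →  invalid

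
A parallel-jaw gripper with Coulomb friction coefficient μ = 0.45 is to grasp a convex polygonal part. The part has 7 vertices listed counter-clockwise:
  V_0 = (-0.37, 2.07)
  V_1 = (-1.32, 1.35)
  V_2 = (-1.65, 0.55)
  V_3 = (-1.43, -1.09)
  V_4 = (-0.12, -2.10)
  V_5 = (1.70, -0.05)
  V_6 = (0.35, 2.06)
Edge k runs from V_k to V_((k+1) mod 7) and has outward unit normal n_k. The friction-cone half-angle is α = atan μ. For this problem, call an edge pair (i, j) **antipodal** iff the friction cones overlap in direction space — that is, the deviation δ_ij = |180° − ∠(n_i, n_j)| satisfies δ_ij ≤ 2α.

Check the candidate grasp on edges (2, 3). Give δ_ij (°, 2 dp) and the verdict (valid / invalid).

α = atan 0.45 = 24.23°;  2α = 48.46°
edge 2: e_2 = (+0.22, -1.64);  n_2 = (-0.9911, -0.1330)
edge 3: e_3 = (+1.31, -1.01);  n_3 = (-0.6106, -0.7919)
∠(n_2, n_3) = 44.73°
δ = |180° − 44.73°| = 135.27°
135.27° > 2α = 48.46°  →  invalid

δ = 135.27°, invalid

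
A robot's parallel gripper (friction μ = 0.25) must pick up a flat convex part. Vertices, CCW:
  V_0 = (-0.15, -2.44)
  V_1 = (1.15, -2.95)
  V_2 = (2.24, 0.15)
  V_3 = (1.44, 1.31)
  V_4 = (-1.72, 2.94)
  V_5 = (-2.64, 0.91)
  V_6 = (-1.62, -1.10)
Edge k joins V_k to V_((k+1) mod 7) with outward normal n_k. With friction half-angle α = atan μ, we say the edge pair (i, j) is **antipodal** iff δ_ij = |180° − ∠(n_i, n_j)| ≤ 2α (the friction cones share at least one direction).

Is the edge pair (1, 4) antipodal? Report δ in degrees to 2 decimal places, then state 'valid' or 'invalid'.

δ = 5.01°, valid

α = atan 0.25 = 14.04°;  2α = 28.07°
edge 1: e_1 = (+1.09, +3.10);  n_1 = (+0.9434, -0.3317)
edge 4: e_4 = (-0.92, -2.03);  n_4 = (-0.9108, +0.4128)
∠(n_1, n_4) = 174.99°
δ = |180° − 174.99°| = 5.01°
5.01° ≤ 2α = 28.07°  →  valid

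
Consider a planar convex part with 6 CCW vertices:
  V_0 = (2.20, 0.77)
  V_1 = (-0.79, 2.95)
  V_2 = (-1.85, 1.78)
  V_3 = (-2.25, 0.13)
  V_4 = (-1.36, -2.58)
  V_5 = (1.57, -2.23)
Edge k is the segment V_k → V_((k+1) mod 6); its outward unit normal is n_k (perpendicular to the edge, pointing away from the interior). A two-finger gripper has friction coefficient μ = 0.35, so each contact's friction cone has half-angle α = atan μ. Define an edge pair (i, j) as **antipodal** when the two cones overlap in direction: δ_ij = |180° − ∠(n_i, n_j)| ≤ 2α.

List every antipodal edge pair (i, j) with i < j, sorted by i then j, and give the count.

count = 4; pairs: (0,3), (1,5), (2,5), (3,5)

α = atan 0.35 = 19.29°;  2α = 38.58°
n_0 = (+0.5891, +0.8080)
n_1 = (-0.7411, +0.6714)
n_2 = (-0.9719, +0.2356)
n_3 = (-0.9501, -0.3120)
n_4 = (+0.1186, -0.9929)
n_5 = (+0.9787, -0.2055)
  (0,1): δ = 96.08°  ·
  (0,2): δ = 67.53°  ·
  (0,3): δ = 35.72°  ✓
  (0,4): δ = 42.91°  ·
  (0,5): δ = 114.24°  ·
  (1,2): δ = 151.45°  ·
  (1,3): δ = 119.64°  ·
  (1,4): δ = 41.01°  ·
  (1,5): δ = 30.32°  ✓
  (2,3): δ = 148.19°  ·
  (2,4): δ = 69.56°  ·
  (2,5): δ = 1.77°  ✓
  (3,4): δ = 101.37°  ·
  (3,5): δ = 30.04°  ✓
  (4,5): δ = 108.67°  ·
antipodal pairs: 4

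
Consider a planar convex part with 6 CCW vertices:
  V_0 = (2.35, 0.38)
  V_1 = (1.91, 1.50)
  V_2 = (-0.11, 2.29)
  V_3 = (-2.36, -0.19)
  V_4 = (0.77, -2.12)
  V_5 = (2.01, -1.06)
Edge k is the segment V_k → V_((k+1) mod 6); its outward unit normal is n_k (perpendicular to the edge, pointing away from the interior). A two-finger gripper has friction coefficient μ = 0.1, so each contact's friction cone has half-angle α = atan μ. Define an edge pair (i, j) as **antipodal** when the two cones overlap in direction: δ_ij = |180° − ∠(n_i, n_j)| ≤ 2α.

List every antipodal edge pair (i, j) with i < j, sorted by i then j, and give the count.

α = atan 0.1 = 5.71°;  2α = 11.42°
n_0 = (+0.9308, +0.3657)
n_1 = (+0.3642, +0.9313)
n_2 = (-0.7406, +0.6719)
n_3 = (-0.5249, -0.8512)
n_4 = (+0.6498, -0.7601)
n_5 = (+0.9732, -0.2298)
  (0,1): δ = 132.81°  ·
  (0,2): δ = 63.66°  ·
  (0,3): δ = 36.89°  ·
  (0,4): δ = 109.08°  ·
  (0,5): δ = 145.27°  ·
  (1,2): δ = 110.86°  ·
  (1,3): δ = 10.30°  ✓
  (1,4): δ = 61.89°  ·
  (1,5): δ = 98.08°  ·
  (2,3): δ = 79.44°  ·
  (2,4): δ = 7.26°  ✓
  (2,5): δ = 28.93°  ·
  (3,4): δ = 107.82°  ·
  (3,5): δ = 71.63°  ·
  (4,5): δ = 143.81°  ·
antipodal pairs: 2

count = 2; pairs: (1,3), (2,4)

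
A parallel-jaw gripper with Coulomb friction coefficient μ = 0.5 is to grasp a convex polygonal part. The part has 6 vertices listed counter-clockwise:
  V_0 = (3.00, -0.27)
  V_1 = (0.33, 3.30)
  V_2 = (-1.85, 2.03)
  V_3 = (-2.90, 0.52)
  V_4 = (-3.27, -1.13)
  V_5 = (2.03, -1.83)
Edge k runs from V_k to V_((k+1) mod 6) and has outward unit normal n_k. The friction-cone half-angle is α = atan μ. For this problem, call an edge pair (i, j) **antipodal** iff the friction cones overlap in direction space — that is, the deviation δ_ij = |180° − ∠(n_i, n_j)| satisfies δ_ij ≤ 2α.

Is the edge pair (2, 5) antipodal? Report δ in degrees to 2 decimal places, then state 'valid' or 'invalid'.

α = atan 0.5 = 26.57°;  2α = 53.13°
edge 2: e_2 = (-1.05, -1.51);  n_2 = (-0.8210, +0.5709)
edge 5: e_5 = (+0.97, +1.56);  n_5 = (+0.8492, -0.5280)
∠(n_2, n_5) = 177.06°
δ = |180° − 177.06°| = 2.94°
2.94° ≤ 2α = 53.13°  →  valid

δ = 2.94°, valid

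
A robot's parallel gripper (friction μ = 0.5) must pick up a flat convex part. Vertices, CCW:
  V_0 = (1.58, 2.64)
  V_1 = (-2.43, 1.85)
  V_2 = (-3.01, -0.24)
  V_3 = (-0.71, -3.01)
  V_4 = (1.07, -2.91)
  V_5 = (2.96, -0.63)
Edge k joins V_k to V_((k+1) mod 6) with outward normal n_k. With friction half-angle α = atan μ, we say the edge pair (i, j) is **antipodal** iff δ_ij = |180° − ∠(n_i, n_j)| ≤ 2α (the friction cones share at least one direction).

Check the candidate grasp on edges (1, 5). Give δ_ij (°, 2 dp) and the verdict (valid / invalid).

δ = 38.39°, valid

α = atan 0.5 = 26.57°;  2α = 53.13°
edge 1: e_1 = (-0.58, -2.09);  n_1 = (-0.9636, +0.2674)
edge 5: e_5 = (-1.38, +3.27);  n_5 = (+0.9213, +0.3888)
∠(n_1, n_5) = 141.61°
δ = |180° − 141.61°| = 38.39°
38.39° ≤ 2α = 53.13°  →  valid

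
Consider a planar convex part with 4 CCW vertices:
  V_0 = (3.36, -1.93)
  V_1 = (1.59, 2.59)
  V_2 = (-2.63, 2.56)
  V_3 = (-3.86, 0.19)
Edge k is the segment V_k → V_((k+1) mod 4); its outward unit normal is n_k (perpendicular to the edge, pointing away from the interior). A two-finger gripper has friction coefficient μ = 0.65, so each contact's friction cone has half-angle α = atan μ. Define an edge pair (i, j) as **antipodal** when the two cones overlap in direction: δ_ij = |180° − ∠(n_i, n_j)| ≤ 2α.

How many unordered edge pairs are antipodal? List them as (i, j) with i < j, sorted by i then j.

count = 3; pairs: (0,2), (0,3), (1,3)

α = atan 0.65 = 33.02°;  2α = 66.05°
n_0 = (+0.9312, +0.3646)
n_1 = (-0.0071, +1.0000)
n_2 = (-0.8876, +0.4606)
n_3 = (-0.2817, -0.9595)
  (0,1): δ = 110.98°  ·
  (0,2): δ = 48.81°  ✓
  (0,3): δ = 52.25°  ✓
  (1,2): δ = 117.84°  ·
  (1,3): δ = 16.77°  ✓
  (2,3): δ = 78.94°  ·
antipodal pairs: 3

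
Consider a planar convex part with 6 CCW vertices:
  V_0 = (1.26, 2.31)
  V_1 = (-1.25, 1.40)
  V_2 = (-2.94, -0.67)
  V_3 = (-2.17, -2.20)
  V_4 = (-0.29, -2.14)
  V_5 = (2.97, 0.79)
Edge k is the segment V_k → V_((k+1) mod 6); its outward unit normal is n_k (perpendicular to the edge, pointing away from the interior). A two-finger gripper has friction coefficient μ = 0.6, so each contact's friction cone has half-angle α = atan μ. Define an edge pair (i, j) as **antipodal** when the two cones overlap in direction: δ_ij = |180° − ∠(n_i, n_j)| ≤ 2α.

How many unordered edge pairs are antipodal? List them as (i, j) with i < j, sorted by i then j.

count = 6; pairs: (0,3), (0,4), (1,3), (1,4), (2,5), (3,5)

α = atan 0.6 = 30.96°;  2α = 61.93°
n_0 = (-0.3408, +0.9401)
n_1 = (-0.7746, +0.6324)
n_2 = (-0.8933, -0.4495)
n_3 = (+0.0319, -0.9995)
n_4 = (+0.6685, -0.7437)
n_5 = (+0.6644, +0.7474)
  (0,1): δ = 149.16°  ·
  (0,2): δ = 83.21°  ·
  (0,3): δ = 18.10°  ✓
  (0,4): δ = 22.02°  ✓
  (0,5): δ = 118.44°  ·
  (1,2): δ = 114.06°  ·
  (1,3): δ = 48.94°  ✓
  (1,4): δ = 8.82°  ✓
  (1,5): δ = 87.60°  ·
  (2,3): δ = 114.89°  ·
  (2,4): δ = 74.77°  ·
  (2,5): δ = 21.65°  ✓
  (3,4): δ = 139.88°  ·
  (3,5): δ = 43.46°  ✓
  (4,5): δ = 83.58°  ·
antipodal pairs: 6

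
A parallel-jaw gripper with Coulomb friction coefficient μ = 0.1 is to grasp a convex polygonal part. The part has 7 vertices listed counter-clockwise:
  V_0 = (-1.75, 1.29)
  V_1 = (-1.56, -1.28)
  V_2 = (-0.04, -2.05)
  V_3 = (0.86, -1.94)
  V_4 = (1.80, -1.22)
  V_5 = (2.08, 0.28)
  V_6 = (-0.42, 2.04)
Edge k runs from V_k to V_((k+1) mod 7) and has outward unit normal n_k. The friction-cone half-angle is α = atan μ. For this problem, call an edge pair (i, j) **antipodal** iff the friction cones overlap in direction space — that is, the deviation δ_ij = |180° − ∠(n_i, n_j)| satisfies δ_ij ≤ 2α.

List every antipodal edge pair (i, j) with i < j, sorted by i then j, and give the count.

count = 2; pairs: (1,5), (3,6)

α = atan 0.1 = 5.71°;  2α = 11.42°
n_0 = (-0.9973, -0.0737)
n_1 = (-0.4519, -0.8921)
n_2 = (+0.1213, -0.9926)
n_3 = (+0.6081, -0.7939)
n_4 = (+0.9830, -0.1835)
n_5 = (+0.5757, +0.8177)
n_6 = (-0.4912, +0.8711)
  (0,1): δ = 121.09°  ·
  (0,2): δ = 87.26°  ·
  (0,3): δ = 56.78°  ·
  (0,4): δ = 14.80°  ·
  (0,5): δ = 50.63°  ·
  (0,6): δ = 115.19°  ·
  (1,2): δ = 146.17°  ·
  (1,3): δ = 115.68°  ·
  (1,4): δ = 73.71°  ·
  (1,5): δ = 8.28°  ✓
  (1,6): δ = 56.28°  ·
  (2,3): δ = 149.52°  ·
  (2,4): δ = 107.54°  ·
  (2,5): δ = 42.11°  ·
  (2,6): δ = 22.45°  ·
  (3,4): δ = 138.02°  ·
  (3,5): δ = 72.60°  ·
  (3,6): δ = 8.03°  ✓
  (4,5): δ = 114.57°  ·
  (4,6): δ = 50.01°  ·
  (5,6): δ = 115.44°  ·
antipodal pairs: 2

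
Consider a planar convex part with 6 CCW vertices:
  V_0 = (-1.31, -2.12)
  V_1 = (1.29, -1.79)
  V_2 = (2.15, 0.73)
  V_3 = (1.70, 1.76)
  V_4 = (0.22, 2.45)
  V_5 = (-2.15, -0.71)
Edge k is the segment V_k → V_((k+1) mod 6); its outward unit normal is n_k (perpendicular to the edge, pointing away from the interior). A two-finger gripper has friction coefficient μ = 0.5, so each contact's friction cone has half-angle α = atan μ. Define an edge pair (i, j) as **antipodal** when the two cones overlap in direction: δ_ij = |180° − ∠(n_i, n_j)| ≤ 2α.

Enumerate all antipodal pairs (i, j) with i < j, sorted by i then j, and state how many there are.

count = 6; pairs: (0,3), (0,4), (1,4), (1,5), (2,5), (3,5)

α = atan 0.5 = 26.57°;  2α = 53.13°
n_0 = (+0.1259, -0.9920)
n_1 = (+0.9464, -0.3230)
n_2 = (+0.9164, +0.4004)
n_3 = (+0.4226, +0.9063)
n_4 = (-0.8000, +0.6000)
n_5 = (-0.8591, -0.5118)
  (0,1): δ = 116.08°  ·
  (0,2): δ = 73.63°  ·
  (0,3): δ = 32.23°  ✓
  (0,4): δ = 45.90°  ✓
  (0,5): δ = 113.55°  ·
  (1,2): δ = 137.56°  ·
  (1,3): δ = 96.15°  ·
  (1,4): δ = 18.03°  ✓
  (1,5): δ = 49.63°  ✓
  (2,3): δ = 138.60°  ·
  (2,4): δ = 60.47°  ·
  (2,5): δ = 7.18°  ✓
  (3,4): δ = 101.87°  ·
  (3,5): δ = 34.22°  ✓
  (4,5): δ = 112.35°  ·
antipodal pairs: 6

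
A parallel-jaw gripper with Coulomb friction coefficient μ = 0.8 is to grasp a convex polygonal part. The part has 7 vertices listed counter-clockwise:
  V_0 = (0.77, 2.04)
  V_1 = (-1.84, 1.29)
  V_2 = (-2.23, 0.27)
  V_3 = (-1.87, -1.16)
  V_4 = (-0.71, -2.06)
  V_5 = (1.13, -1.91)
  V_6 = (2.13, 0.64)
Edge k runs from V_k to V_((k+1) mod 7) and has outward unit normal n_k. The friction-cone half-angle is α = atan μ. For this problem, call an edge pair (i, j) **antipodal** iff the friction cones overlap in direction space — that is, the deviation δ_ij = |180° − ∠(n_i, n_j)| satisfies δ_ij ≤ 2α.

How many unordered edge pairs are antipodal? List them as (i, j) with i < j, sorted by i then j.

α = atan 0.8 = 38.66°;  2α = 77.32°
n_0 = (-0.2762, +0.9611)
n_1 = (-0.9341, +0.3571)
n_2 = (-0.9697, -0.2441)
n_3 = (-0.6130, -0.7901)
n_4 = (+0.0813, -0.9967)
n_5 = (+0.9310, -0.3651)
n_6 = (+0.7173, +0.6968)
  (0,1): δ = 126.96°  ·
  (0,2): δ = 91.90°  ·
  (0,3): δ = 53.84°  ✓
  (0,4): δ = 11.37°  ✓
  (0,5): δ = 52.55°  ✓
  (0,6): δ = 118.14°  ·
  (1,2): δ = 144.95°  ·
  (1,3): δ = 106.88°  ·
  (1,4): δ = 64.41°  ✓
  (1,5): δ = 0.49°  ✓
  (1,6): δ = 65.09°  ✓
  (2,3): δ = 141.94°  ·
  (2,4): δ = 99.47°  ·
  (2,5): δ = 35.54°  ✓
  (2,6): δ = 30.04°  ✓
  (3,4): δ = 137.53°  ·
  (3,5): δ = 73.61°  ✓
  (3,6): δ = 8.02°  ✓
  (4,5): δ = 116.07°  ·
  (4,6): δ = 50.49°  ✓
  (5,6): δ = 114.42°  ·
antipodal pairs: 11

count = 11; pairs: (0,3), (0,4), (0,5), (1,4), (1,5), (1,6), (2,5), (2,6), (3,5), (3,6), (4,6)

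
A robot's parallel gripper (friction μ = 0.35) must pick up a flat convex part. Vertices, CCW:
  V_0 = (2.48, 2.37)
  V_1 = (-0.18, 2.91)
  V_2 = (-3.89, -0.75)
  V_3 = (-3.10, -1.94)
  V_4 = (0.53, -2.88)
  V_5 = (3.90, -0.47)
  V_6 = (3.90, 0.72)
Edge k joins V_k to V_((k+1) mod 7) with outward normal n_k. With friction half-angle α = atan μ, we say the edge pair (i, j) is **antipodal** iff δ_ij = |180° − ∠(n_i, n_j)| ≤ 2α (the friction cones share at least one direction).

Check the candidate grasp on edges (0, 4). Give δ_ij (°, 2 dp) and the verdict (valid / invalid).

α = atan 0.35 = 19.29°;  2α = 38.58°
edge 0: e_0 = (-2.66, +0.54);  n_0 = (+0.1989, +0.9800)
edge 4: e_4 = (+3.37, +2.41);  n_4 = (+0.5817, -0.8134)
∠(n_0, n_4) = 132.95°
δ = |180° − 132.95°| = 47.05°
47.05° > 2α = 38.58°  →  invalid

δ = 47.05°, invalid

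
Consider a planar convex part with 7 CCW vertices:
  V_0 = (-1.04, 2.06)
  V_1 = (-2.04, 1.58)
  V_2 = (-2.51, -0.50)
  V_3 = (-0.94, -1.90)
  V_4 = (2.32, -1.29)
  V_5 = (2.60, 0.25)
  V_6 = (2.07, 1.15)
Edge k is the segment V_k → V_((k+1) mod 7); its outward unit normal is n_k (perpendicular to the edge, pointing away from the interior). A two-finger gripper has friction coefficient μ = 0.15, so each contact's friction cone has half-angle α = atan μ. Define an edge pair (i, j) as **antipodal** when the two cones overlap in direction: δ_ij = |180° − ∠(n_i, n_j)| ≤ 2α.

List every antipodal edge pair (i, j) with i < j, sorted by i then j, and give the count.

α = atan 0.15 = 8.53°;  2α = 17.06°
n_0 = (-0.4327, +0.9015)
n_1 = (-0.9754, +0.2204)
n_2 = (-0.6655, -0.7464)
n_3 = (+0.1839, -0.9829)
n_4 = (+0.9839, -0.1789)
n_5 = (+0.8617, +0.5074)
n_6 = (+0.2808, +0.9598)
  (0,1): δ = 128.37°  ·
  (0,2): δ = 67.37°  ·
  (0,3): δ = 15.04°  ✓
  (0,4): δ = 54.05°  ·
  (0,5): δ = 94.85°  ·
  (0,6): δ = 138.05°  ·
  (1,2): δ = 118.99°  ·
  (1,3): δ = 66.67°  ·
  (1,4): δ = 2.43°  ✓
  (1,5): δ = 43.23°  ·
  (1,6): δ = 86.42°  ·
  (2,3): δ = 127.68°  ·
  (2,4): δ = 58.58°  ·
  (2,5): δ = 17.78°  ·
  (2,6): δ = 25.41°  ·
  (3,4): δ = 110.90°  ·
  (3,5): δ = 70.11°  ·
  (3,6): δ = 26.91°  ·
  (4,5): δ = 139.20°  ·
  (4,6): δ = 96.00°  ·
  (5,6): δ = 136.80°  ·
antipodal pairs: 2

count = 2; pairs: (0,3), (1,4)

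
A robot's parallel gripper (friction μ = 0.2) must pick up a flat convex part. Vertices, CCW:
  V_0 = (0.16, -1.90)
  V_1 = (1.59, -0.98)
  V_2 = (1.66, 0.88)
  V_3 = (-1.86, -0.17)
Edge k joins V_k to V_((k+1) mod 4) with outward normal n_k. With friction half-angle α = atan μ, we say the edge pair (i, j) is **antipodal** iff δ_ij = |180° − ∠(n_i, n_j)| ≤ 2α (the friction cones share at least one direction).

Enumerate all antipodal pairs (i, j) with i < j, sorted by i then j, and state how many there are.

count = 1; pairs: (0,2)

α = atan 0.2 = 11.31°;  2α = 22.62°
n_0 = (+0.5411, -0.8410)
n_1 = (+0.9993, -0.0376)
n_2 = (-0.2858, +0.9583)
n_3 = (-0.6505, -0.7595)
  (0,1): δ = 124.91°  ·
  (0,2): δ = 16.15°  ✓
  (0,3): δ = 106.67°  ·
  (1,2): δ = 71.24°  ·
  (1,3): δ = 51.58°  ·
  (2,3): δ = 57.19°  ·
antipodal pairs: 1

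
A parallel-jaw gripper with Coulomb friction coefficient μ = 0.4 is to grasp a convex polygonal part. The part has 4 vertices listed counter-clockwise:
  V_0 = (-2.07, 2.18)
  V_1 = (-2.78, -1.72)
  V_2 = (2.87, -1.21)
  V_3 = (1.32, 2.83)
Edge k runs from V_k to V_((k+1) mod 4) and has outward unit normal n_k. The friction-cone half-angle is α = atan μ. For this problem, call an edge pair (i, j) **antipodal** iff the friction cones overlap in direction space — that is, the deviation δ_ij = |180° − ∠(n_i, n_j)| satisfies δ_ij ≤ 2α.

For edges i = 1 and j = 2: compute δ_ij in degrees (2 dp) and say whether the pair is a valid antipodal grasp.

δ = 74.17°, invalid

α = atan 0.4 = 21.80°;  2α = 43.60°
edge 1: e_1 = (+5.65, +0.51);  n_1 = (+0.0899, -0.9960)
edge 2: e_2 = (-1.55, +4.04);  n_2 = (+0.9336, +0.3582)
∠(n_1, n_2) = 105.83°
δ = |180° − 105.83°| = 74.17°
74.17° > 2α = 43.60°  →  invalid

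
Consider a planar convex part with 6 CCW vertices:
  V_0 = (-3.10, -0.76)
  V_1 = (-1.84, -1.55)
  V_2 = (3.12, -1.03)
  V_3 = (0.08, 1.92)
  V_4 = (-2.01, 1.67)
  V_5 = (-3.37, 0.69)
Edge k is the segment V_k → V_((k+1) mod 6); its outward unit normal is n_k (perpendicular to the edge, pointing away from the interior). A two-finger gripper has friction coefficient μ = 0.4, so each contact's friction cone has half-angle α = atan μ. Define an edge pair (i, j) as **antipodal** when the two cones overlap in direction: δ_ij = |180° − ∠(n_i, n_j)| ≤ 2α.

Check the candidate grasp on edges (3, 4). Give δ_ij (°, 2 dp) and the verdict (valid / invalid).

δ = 151.05°, invalid

α = atan 0.4 = 21.80°;  2α = 43.60°
edge 3: e_3 = (-2.09, -0.25);  n_3 = (-0.1188, +0.9929)
edge 4: e_4 = (-1.36, -0.98);  n_4 = (-0.5846, +0.8113)
∠(n_3, n_4) = 28.95°
δ = |180° − 28.95°| = 151.05°
151.05° > 2α = 43.60°  →  invalid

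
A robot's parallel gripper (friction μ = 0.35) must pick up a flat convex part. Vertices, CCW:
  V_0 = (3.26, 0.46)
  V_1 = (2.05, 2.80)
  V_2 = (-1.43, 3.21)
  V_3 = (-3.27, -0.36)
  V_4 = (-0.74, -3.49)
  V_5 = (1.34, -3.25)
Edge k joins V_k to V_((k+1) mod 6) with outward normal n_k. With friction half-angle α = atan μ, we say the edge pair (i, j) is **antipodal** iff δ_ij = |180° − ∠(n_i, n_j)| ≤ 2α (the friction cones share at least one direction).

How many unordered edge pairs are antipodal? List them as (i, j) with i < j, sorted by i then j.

α = atan 0.35 = 19.29°;  2α = 38.58°
n_0 = (+0.8883, +0.4593)
n_1 = (+0.1170, +0.9931)
n_2 = (-0.8889, +0.4581)
n_3 = (-0.7777, -0.6286)
n_4 = (+0.1146, -0.9934)
n_5 = (+0.8881, -0.4596)
  (0,1): δ = 124.06°  ·
  (0,2): δ = 54.61°  ·
  (0,3): δ = 11.61°  ✓
  (0,4): δ = 69.24°  ·
  (0,5): δ = 125.29°  ·
  (1,2): δ = 110.55°  ·
  (1,3): δ = 44.33°  ·
  (1,4): δ = 13.30°  ✓
  (1,5): δ = 69.36°  ·
  (2,3): δ = 113.78°  ·
  (2,4): δ = 56.15°  ·
  (2,5): δ = 0.10°  ✓
  (3,4): δ = 122.37°  ·
  (3,5): δ = 66.31°  ·
  (4,5): δ = 123.94°  ·
antipodal pairs: 3

count = 3; pairs: (0,3), (1,4), (2,5)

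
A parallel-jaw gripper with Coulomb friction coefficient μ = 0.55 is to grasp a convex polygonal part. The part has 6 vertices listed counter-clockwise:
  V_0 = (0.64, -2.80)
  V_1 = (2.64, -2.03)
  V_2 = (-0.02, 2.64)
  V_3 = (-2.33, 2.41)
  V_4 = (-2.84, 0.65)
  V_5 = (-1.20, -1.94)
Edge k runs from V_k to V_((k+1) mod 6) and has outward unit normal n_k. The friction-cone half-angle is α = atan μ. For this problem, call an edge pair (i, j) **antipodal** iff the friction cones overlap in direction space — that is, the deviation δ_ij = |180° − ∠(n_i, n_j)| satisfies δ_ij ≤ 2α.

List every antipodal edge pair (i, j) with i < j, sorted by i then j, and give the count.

α = atan 0.55 = 28.81°;  2α = 57.62°
n_0 = (+0.3593, -0.9332)
n_1 = (+0.8689, +0.4949)
n_2 = (-0.0991, +0.9951)
n_3 = (-0.9605, +0.2783)
n_4 = (-0.8449, -0.5350)
n_5 = (-0.4234, -0.9059)
  (0,1): δ = 81.39°  ·
  (0,2): δ = 15.37°  ✓
  (0,3): δ = 52.78°  ✓
  (0,4): δ = 101.29°  ·
  (0,5): δ = 133.89°  ·
  (1,2): δ = 113.98°  ·
  (1,3): δ = 45.83°  ✓
  (1,4): δ = 2.68°  ✓
  (1,5): δ = 35.28°  ✓
  (2,3): δ = 111.85°  ·
  (2,4): δ = 63.34°  ·
  (2,5): δ = 30.74°  ✓
  (3,4): δ = 131.50°  ·
  (3,5): δ = 98.89°  ·
  (4,5): δ = 147.39°  ·
antipodal pairs: 6

count = 6; pairs: (0,2), (0,3), (1,3), (1,4), (1,5), (2,5)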